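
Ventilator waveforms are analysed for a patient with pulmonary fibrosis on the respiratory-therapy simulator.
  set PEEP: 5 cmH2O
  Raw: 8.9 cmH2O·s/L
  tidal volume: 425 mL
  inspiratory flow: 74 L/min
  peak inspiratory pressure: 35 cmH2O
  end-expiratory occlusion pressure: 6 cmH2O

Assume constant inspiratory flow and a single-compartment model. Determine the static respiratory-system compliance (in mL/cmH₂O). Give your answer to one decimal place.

Flow: 74 L/min ÷ 60 = 1.2333 L/s.
Total PEEP = 6 cmH2O (set 5 + intrinsic 1); this is the baseline alveolar pressure.
Equation of motion (constant flow): PIP = Vt/C + R·V̇ + PEEP.
Vt/C = PIP − R·V̇ − PEEP = 35 − 8.9×1.2333 − 6 = 35 − 10.976 − 6 = 18.024 cmH2O.
C = Vt / 18.024 = 425 / 18.024 = 23.58 mL/cmH2O.

23.6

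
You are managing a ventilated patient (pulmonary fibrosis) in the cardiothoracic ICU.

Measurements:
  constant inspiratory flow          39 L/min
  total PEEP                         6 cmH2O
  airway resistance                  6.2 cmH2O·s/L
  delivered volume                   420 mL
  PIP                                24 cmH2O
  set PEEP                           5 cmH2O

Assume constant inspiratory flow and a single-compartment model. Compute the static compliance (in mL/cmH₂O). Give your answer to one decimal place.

30.1

Flow: 39 L/min ÷ 60 = 0.65 L/s.
Total PEEP = 6 cmH2O (set 5 + intrinsic 1); this is the baseline alveolar pressure.
Equation of motion (constant flow): PIP = Vt/C + R·V̇ + PEEP.
Vt/C = PIP − R·V̇ − PEEP = 24 − 6.2×0.65 − 6 = 24 − 4.03 − 6 = 13.97 cmH2O.
C = Vt / 13.97 = 420 / 13.97 = 30.064 mL/cmH2O.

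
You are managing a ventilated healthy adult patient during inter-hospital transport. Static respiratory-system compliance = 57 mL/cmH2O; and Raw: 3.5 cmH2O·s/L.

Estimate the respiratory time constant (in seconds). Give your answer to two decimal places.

0.20

τ = R × C = 3.5 × 57 mL/cmH2O = 3.5 × 0.057 L/cmH2O = 0.1995 s.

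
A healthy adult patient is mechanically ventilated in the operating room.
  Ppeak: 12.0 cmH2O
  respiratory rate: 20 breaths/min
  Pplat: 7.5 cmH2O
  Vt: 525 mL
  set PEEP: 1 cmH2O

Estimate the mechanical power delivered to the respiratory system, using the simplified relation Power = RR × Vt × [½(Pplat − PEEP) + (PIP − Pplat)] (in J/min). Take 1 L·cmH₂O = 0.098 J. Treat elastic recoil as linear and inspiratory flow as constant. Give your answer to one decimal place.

8.0

Per-breath work = Vt × [½(Pplat−PEEP) + (PIP−Pplat)] = 0.525 × [0.5×6.5 + 4.5] = 0.525 × 7.75 = 4.069 L·cmH2O.
Power = 20 × 4.069 = 81.38 L·cmH2O/min.
× 0.098 J/(L·cmH2O) → 7.975 J/min.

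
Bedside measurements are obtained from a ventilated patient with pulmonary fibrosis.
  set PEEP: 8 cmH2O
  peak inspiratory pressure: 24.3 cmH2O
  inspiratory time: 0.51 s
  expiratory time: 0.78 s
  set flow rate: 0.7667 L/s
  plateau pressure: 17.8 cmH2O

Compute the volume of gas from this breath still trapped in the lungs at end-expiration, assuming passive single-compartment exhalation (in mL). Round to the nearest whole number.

39

Vt = flow × Ti = 0.7667 L/s × 0.51 s × 1000 mL/L = 391.02 mL.
R = (PIP − Pplat)/V̇ = (24.3 − 17.8) / 0.7667 = 6.5/0.7667 = 8.478 cmH2O·s/L.
C = Vt/(Pplat − PEEP) = 391.02 / (17.8 − 8) = 391.02/9.8 = 39.9 mL/cmH2O.
τ = R × C = 8.478 × 0.0399 L/cmH2O = 0.3383 s.
Fraction remaining = e^(−Te/τ) = e^(−0.78/0.3383) = 0.09969.
Trapped volume = 391.02 × 0.09969 = 38.981 mL.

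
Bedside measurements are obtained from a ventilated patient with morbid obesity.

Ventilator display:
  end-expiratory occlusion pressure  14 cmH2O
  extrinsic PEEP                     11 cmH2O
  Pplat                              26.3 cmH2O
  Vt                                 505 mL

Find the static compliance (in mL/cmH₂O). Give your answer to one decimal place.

End-expiratory occlusion gives total PEEP = 14 cmH2O (intrinsic PEEP = 14 − 11 = 3). Use total PEEP for the elastic gradient.
Cstat = Vt / (Pplat − PEEPtotal) = 505 / (26.3 − 14) = 505 / 12.3 = 41.057 mL/cmH2O.

41.1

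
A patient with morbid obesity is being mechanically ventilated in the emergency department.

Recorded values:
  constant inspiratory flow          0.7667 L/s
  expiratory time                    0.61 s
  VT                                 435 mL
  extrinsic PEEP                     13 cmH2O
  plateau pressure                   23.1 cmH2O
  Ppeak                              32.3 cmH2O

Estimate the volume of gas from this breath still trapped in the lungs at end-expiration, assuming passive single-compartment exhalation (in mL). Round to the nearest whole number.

134

R = (PIP − Pplat)/V̇ = (32.3 − 23.1) / 0.7667 = 9.2/0.7667 = 11.999 cmH2O·s/L.
C = Vt/(Pplat − PEEP) = 435.0 / (23.1 − 13) = 435.0/10.1 = 43.069 mL/cmH2O.
τ = R × C = 11.999 × 0.04307 L/cmH2O = 0.5168 s.
Fraction remaining = e^(−Te/τ) = e^(−0.61/0.5168) = 0.3072.
Trapped volume = 435.0 × 0.3072 = 133.63 mL.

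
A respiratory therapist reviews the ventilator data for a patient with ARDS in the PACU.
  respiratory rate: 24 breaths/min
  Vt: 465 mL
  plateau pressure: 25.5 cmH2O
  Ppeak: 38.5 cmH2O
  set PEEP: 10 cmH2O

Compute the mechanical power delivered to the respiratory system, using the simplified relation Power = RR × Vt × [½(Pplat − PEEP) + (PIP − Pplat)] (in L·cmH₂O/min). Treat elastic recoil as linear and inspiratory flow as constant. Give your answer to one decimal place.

231.6

Per-breath work = Vt × [½(Pplat−PEEP) + (PIP−Pplat)] = 0.465 × [0.5×15.5 + 13.0] = 0.465 × 20.75 = 9.649 L·cmH2O.
Power = 24 × 9.649 = 231.58 L·cmH2O/min.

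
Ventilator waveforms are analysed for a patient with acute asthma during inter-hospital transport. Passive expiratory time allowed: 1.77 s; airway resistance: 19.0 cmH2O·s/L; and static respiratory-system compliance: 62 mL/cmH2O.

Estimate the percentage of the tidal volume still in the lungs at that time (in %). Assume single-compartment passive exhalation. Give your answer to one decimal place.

22.3

τ = R × C = 19.0 × 62 mL/cmH2O = 19.0 × 0.062 L/cmH2O = 1.178 s.
Passive exhalation: V(t)/V₀ = e^(−t/τ) = e^(−1.77/1.178) = 0.2226.
Fraction remaining = 0.2226 → 22.26%.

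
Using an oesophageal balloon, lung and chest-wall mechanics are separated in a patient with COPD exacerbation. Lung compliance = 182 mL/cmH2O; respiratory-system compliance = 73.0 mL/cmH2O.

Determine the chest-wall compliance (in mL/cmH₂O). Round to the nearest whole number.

122

1/Ccw = 1/Crs − 1/CL.
1/Ccw = 1/73.0 − 1/182 = 0.008204.
Ccw = 121.89 mL/cmH2O.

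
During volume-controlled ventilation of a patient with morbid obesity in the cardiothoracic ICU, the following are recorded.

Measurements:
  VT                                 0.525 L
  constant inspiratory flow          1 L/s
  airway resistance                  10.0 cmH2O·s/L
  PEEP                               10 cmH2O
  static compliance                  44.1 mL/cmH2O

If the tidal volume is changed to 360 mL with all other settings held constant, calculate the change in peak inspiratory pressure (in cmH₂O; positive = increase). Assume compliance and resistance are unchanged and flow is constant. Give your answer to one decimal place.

-3.7

PIP = Vt/C + R·V̇ + PEEP (constant-flow equation of motion).
Only the elastic term changes: ΔPIP = ΔVt / C = (360 − 525) / 44.1 = -3.741 cmH2O.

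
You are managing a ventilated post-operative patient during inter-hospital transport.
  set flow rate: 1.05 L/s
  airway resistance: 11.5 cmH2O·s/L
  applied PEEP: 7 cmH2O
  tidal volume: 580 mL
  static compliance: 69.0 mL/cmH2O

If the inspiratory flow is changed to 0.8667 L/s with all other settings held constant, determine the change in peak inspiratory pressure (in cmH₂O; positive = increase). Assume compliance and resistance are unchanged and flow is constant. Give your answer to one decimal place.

-2.1

PIP = Vt/C + R·V̇ + PEEP (constant-flow equation of motion).
Only the resistive term changes: ΔPIP = R × ΔV̇ = 11.5 × (0.8667 − 1.05) = 11.5 × -0.1833 = -2.108 cmH2O.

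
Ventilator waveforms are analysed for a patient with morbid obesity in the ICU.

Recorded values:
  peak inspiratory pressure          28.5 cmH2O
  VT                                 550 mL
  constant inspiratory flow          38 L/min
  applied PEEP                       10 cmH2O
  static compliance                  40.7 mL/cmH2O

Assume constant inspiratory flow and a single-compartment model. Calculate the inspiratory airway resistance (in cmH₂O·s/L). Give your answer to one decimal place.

Flow: 38 L/min ÷ 60 = 0.6333 L/s.
Equation of motion (constant flow): PIP = Vt/C + R·V̇ + PEEP.
R·V̇ = PIP − Vt/C − PEEP = 28.5 − 550/40.7 − 10 = 28.5 − 13.514 − 10 = 4.986 cmH2O.
R = 4.986 / 0.6333 = 7.873 cmH2O·s/L.

7.9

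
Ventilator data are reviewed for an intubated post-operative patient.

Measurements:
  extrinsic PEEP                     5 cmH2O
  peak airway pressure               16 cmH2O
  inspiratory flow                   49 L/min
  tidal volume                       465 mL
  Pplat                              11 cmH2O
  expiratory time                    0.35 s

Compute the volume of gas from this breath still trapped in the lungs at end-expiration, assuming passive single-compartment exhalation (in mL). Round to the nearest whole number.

Flow: 49 L/min ÷ 60 = 0.8167 L/s.
R = (PIP − Pplat)/V̇ = (16 − 11) / 0.8167 = 5.0/0.8167 = 6.122 cmH2O·s/L.
C = Vt/(Pplat − PEEP) = 465.0 / (11 − 5) = 465.0/6.0 = 77.5 mL/cmH2O.
τ = R × C = 6.122 × 0.0775 L/cmH2O = 0.4745 s.
Fraction remaining = e^(−Te/τ) = e^(−0.35/0.4745) = 0.4783.
Trapped volume = 465.0 × 0.4783 = 222.41 mL.

222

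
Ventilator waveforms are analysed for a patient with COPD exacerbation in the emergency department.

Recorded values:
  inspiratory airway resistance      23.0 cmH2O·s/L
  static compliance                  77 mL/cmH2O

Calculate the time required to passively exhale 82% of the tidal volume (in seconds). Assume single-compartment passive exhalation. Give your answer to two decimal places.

τ = R × C = 23.0 × 77 mL/cmH2O = 23.0 × 0.077 L/cmH2O = 1.771 s.
Exhaled fraction f = 1 − e^(−t/τ) → t = −τ·ln(1 − f) = −1.771·ln(0.18) = 3.037 s.

3.04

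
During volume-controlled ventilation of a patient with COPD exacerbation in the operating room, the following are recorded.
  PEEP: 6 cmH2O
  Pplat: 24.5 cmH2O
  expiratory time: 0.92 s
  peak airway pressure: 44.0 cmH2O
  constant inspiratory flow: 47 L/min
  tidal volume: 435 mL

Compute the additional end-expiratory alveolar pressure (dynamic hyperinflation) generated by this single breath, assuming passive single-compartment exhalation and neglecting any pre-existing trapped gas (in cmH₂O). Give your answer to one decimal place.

Flow: 47 L/min ÷ 60 = 0.7833 L/s.
R = (PIP − Pplat)/V̇ = (44.0 − 24.5) / 0.7833 = 19.5/0.7833 = 24.895 cmH2O·s/L.
C = Vt/(Pplat − PEEP) = 435.0 / (24.5 − 6) = 435.0/18.5 = 23.514 mL/cmH2O.
τ = R × C = 24.895 × 0.02351 L/cmH2O = 0.5853 s.
Fraction remaining = e^(−Te/τ) = e^(−0.92/0.5853) = 0.2077; trapped volume = 435.0 × 0.2077 = 90.35 mL.
Additional alveolar pressure from trapping ≈ V_trapped / C = 90.35 / 23.514 = 3.842 cmH2O.

3.8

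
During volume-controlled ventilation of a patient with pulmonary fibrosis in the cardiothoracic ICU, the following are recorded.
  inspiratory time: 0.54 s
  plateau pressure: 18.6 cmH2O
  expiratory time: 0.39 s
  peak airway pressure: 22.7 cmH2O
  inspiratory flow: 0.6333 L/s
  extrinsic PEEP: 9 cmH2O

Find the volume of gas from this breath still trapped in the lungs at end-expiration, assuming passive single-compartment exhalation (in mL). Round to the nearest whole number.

Vt = flow × Ti = 0.6333 L/s × 0.54 s × 1000 mL/L = 341.98 mL.
R = (PIP − Pplat)/V̇ = (22.7 − 18.6) / 0.6333 = 4.1/0.6333 = 6.474 cmH2O·s/L.
C = Vt/(Pplat − PEEP) = 341.98 / (18.6 − 9) = 341.98/9.6 = 35.623 mL/cmH2O.
τ = R × C = 6.474 × 0.03562 L/cmH2O = 0.2306 s.
Fraction remaining = e^(−Te/τ) = e^(−0.39/0.2306) = 0.1843.
Trapped volume = 341.98 × 0.1843 = 63.027 mL.

63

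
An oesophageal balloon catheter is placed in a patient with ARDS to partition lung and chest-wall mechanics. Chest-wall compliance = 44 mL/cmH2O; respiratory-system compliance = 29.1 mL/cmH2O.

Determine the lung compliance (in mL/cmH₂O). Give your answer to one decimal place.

1/CL = 1/Crs − 1/Ccw.
1/CL = 1/29.1 − 1/44 = 0.01164.
CL = 85.911 mL/cmH2O.

85.9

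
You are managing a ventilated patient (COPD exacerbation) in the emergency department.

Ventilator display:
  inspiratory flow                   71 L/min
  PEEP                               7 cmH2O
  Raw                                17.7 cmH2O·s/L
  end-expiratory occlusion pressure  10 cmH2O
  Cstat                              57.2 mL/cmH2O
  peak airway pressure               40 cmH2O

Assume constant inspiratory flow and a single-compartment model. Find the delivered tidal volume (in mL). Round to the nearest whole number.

Flow: 71 L/min ÷ 60 = 1.1833 L/s.
Total PEEP = 10 cmH2O (set 7 + intrinsic 3); this is the baseline alveolar pressure.
Equation of motion (constant flow): PIP = Vt/C + R·V̇ + PEEP.
Vt/C = PIP − R·V̇ − PEEP = 40 − 20.944 − 10 = 9.056 cmH2O.
Vt = C × 9.056 = 57.2 × 9.056 = 518.0 mL.

518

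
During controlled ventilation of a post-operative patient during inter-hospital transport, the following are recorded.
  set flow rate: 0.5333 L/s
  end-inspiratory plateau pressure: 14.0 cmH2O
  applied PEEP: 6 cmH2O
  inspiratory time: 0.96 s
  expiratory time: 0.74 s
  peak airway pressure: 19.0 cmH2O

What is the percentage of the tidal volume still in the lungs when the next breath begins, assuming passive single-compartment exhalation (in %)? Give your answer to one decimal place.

29.1

Vt = flow × Ti = 0.5333 L/s × 0.96 s × 1000 mL/L = 511.97 mL.
R = (PIP − Pplat)/V̇ = (19.0 − 14.0) / 0.5333 = 5.0/0.5333 = 9.376 cmH2O·s/L.
C = Vt/(Pplat − PEEP) = 511.97 / (14.0 − 6) = 511.97/8.0 = 63.996 mL/cmH2O.
τ = R × C = 9.376 × 0.064 L/cmH2O = 0.6001 s.
Fraction remaining at end-expiration = e^(−Te/τ) = e^(−0.74/0.6001) = 0.2914 → 29.14%.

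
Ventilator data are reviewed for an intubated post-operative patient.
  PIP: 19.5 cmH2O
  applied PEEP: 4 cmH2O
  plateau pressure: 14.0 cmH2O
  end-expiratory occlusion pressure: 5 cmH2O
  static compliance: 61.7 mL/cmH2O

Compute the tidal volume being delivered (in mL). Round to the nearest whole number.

555

End-expiratory occlusion gives total PEEP = 5 cmH2O (intrinsic PEEP = 5 − 4 = 1). Use total PEEP for the elastic gradient.
Vt = Cstat × (Pplat − PEEPtotal) = 61.7 × (14.0 − 5) = 61.7 × 9.0 = 555.3 mL.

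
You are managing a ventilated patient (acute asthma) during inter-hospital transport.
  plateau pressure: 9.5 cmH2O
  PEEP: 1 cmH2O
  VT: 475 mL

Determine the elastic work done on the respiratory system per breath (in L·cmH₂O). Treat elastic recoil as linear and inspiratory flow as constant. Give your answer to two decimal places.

Elastic work ≈ ½ × (Pplat − PEEP) × Vt = 0.5 × (9.5 − 1) × 0.475 L = 0.5 × 8.5 × 0.475 = 2.019 L·cmH2O.

2.02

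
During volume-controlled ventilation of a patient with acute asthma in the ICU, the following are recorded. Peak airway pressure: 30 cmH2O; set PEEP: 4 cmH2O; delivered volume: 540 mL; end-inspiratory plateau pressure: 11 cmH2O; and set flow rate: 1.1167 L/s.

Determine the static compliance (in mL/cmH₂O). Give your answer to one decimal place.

Cstat = Vt / (Pplat − PEEP) = 540 / (11 − 4) = 540 / 7.0 = 77.143 mL/cmH2O.

77.1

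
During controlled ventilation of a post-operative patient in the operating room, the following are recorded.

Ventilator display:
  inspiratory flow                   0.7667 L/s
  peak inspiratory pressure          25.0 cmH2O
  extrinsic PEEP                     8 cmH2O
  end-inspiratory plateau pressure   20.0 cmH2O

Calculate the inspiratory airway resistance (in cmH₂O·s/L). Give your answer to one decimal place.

Raw = (PIP − Pplat) / flow = (25.0 − 20.0) / 0.7667 = 5.0 / 0.7667 = 6.521 cmH2O·s/L.

6.5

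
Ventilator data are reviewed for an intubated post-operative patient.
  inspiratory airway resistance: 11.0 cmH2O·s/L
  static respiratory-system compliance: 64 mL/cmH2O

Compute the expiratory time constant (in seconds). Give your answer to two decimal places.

τ = R × C = 11.0 × 64 mL/cmH2O = 11.0 × 0.064 L/cmH2O = 0.704 s.

0.70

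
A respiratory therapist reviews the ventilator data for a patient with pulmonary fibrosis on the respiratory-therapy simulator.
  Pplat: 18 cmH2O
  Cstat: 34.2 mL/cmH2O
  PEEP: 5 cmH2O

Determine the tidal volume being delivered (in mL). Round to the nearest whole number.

445

Vt = Cstat × (Pplat − PEEP) = 34.2 × (18 − 5) = 34.2 × 13.0 = 444.6 mL.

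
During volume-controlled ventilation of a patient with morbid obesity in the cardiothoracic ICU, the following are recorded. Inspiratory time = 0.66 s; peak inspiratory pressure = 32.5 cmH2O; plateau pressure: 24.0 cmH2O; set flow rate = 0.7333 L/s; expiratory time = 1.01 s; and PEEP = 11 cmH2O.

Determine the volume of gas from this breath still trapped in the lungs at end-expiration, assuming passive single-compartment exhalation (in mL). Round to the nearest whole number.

47

Vt = flow × Ti = 0.7333 L/s × 0.66 s × 1000 mL/L = 483.98 mL.
R = (PIP − Pplat)/V̇ = (32.5 − 24.0) / 0.7333 = 8.5/0.7333 = 11.591 cmH2O·s/L.
C = Vt/(Pplat − PEEP) = 483.98 / (24.0 − 11) = 483.98/13.0 = 37.229 mL/cmH2O.
τ = R × C = 11.591 × 0.03723 L/cmH2O = 0.4315 s.
Fraction remaining = e^(−Te/τ) = e^(−1.01/0.4315) = 0.09626.
Trapped volume = 483.98 × 0.09626 = 46.588 mL.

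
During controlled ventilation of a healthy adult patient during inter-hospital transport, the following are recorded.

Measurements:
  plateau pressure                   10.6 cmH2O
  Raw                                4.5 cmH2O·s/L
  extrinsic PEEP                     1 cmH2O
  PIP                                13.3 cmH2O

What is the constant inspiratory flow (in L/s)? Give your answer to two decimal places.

flow = (PIP − Pplat) / Raw = 2.7 / 4.5 = 0.6 L/s.

0.60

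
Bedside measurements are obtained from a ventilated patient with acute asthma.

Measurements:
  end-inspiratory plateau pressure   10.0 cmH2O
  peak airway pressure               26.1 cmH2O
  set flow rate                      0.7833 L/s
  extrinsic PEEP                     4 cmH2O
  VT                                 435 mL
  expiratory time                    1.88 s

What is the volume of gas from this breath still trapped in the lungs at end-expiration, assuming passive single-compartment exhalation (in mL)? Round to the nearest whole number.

R = (PIP − Pplat)/V̇ = (26.1 − 10.0) / 0.7833 = 16.1/0.7833 = 20.554 cmH2O·s/L.
C = Vt/(Pplat − PEEP) = 435.0 / (10.0 − 4) = 435.0/6.0 = 72.5 mL/cmH2O.
τ = R × C = 20.554 × 0.0725 L/cmH2O = 1.49 s.
Fraction remaining = e^(−Te/τ) = e^(−1.88/1.49) = 0.2832.
Trapped volume = 435.0 × 0.2832 = 123.19 mL.

123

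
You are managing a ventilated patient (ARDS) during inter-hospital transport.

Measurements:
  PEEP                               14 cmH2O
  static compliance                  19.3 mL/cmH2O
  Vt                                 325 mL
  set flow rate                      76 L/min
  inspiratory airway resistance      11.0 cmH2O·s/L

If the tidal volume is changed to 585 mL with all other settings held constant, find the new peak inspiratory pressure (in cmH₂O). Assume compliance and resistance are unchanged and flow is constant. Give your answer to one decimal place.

58.2

Flow: 76 L/min ÷ 60 = 1.2667 L/s.
PIP = Vt/C + R·V̇ + PEEP (constant-flow equation of motion).
Only the elastic term changes: ΔPIP = ΔVt / C = (585 − 325) / 19.3 = 13.472 cmH2O.
Original PIP = 325/19.3 + 11.0×1.2667 + 14 = 44.773 cmH2O; new PIP = 44.773 + (13.472) = 58.245 cmH2O.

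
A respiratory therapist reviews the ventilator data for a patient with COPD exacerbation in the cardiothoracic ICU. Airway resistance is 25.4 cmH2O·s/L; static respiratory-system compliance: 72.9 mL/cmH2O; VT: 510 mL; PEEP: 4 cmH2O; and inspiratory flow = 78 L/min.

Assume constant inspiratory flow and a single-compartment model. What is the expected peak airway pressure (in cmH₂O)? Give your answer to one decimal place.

44.0

Flow: 78 L/min ÷ 60 = 1.3 L/s.
Equation of motion (constant flow): PIP = Vt/C + R·V̇ + PEEP.
PIP = 510/72.9 + 25.4×1.3 + 4 = 6.996 + 33.02 + 4 = 44.016 cmH2O.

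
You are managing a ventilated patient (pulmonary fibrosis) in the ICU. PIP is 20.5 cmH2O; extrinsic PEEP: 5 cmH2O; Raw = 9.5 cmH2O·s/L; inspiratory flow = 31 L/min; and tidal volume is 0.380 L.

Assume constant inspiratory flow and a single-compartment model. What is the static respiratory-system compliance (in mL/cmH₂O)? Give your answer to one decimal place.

35.9

Flow: 31 L/min ÷ 60 = 0.5167 L/s.
Equation of motion (constant flow): PIP = Vt/C + R·V̇ + PEEP.
Vt/C = PIP − R·V̇ − PEEP = 20.5 − 9.5×0.5167 − 5 = 20.5 − 4.909 − 5 = 10.591 cmH2O.
C = Vt / 10.591 = 380 / 10.591 = 35.88 mL/cmH2O.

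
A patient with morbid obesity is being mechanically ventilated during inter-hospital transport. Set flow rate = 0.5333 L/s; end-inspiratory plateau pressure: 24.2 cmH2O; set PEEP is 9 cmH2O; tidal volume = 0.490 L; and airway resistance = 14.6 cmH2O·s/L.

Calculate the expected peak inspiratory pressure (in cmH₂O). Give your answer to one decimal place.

PIP = Pplat + Raw × flow = 24.2 + 14.6 × 0.5333 = 24.2 + 7.786 = 31.986 cmH2O.

32.0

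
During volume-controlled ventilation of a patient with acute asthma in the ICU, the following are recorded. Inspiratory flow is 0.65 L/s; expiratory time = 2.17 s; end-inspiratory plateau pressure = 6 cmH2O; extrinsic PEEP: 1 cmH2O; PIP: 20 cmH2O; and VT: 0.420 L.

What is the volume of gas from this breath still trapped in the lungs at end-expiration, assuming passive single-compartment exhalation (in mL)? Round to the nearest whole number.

R = (PIP − Pplat)/V̇ = (20 − 6) / 0.65 = 14.0/0.65 = 21.538 cmH2O·s/L.
C = Vt/(Pplat − PEEP) = 420.0 / (6 − 1) = 420.0/5.0 = 84.0 mL/cmH2O.
τ = R × C = 21.538 × 0.084 L/cmH2O = 1.809 s.
Fraction remaining = e^(−Te/τ) = e^(−2.17/1.809) = 0.3013.
Trapped volume = 420.0 × 0.3013 = 126.55 mL.

127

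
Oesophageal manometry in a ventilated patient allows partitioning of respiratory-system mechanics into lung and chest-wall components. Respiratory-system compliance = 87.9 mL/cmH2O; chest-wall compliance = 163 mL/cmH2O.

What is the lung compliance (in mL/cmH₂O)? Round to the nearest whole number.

1/CL = 1/Crs − 1/Ccw.
1/CL = 1/87.9 − 1/163 = 0.005242.
CL = 190.77 mL/cmH2O.

191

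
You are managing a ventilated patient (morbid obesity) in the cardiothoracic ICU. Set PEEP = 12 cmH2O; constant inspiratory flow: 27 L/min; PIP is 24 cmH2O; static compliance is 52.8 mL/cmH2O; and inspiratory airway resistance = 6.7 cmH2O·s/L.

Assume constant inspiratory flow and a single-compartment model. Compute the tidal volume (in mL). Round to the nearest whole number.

Flow: 27 L/min ÷ 60 = 0.45 L/s.
Equation of motion (constant flow): PIP = Vt/C + R·V̇ + PEEP.
Vt/C = PIP − R·V̇ − PEEP = 24 − 3.015 − 12 = 8.985 cmH2O.
Vt = C × 8.985 = 52.8 × 8.985 = 474.41 mL.

474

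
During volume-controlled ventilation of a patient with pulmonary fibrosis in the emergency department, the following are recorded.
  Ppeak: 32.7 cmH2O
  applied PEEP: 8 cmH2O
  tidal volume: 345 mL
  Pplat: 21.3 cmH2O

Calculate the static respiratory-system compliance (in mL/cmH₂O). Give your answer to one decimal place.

Cstat = Vt / (Pplat − PEEP) = 345 / (21.3 − 8) = 345 / 13.3 = 25.94 mL/cmH2O.

25.9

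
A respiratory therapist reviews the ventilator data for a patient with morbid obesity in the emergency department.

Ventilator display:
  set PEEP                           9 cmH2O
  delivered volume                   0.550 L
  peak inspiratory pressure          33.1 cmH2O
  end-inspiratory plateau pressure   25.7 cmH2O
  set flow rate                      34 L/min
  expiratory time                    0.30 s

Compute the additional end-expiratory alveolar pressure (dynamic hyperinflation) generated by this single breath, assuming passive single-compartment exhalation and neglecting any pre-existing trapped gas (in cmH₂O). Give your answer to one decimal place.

8.3

Flow: 34 L/min ÷ 60 = 0.5667 L/s.
R = (PIP − Pplat)/V̇ = (33.1 − 25.7) / 0.5667 = 7.4/0.5667 = 13.058 cmH2O·s/L.
C = Vt/(Pplat − PEEP) = 550.0 / (25.7 − 9) = 550.0/16.7 = 32.934 mL/cmH2O.
τ = R × C = 13.058 × 0.03293 L/cmH2O = 0.43 s.
Fraction remaining = e^(−Te/τ) = e^(−0.30/0.43) = 0.4977; trapped volume = 550.0 × 0.4977 = 273.74 mL.
Additional alveolar pressure from trapping ≈ V_trapped / C = 273.74 / 32.934 = 8.312 cmH2O.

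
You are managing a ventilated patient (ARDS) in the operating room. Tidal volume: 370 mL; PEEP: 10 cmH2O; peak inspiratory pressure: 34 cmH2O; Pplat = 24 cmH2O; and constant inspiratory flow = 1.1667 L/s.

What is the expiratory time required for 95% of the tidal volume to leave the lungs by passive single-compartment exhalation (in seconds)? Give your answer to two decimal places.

R = (PIP − Pplat)/V̇ = (34 − 24) / 1.1667 = 10.0/1.1667 = 8.571 cmH2O·s/L.
C = Vt/(Pplat − PEEP) = 370.0 / (24 − 10) = 370.0/14.0 = 26.429 mL/cmH2O.
τ = R × C = 8.571 × 0.02643 L/cmH2O = 0.2265 s.
t = −τ·ln(1 − 0.95) = −0.2265·ln(0.05) = 0.6785 s.

0.68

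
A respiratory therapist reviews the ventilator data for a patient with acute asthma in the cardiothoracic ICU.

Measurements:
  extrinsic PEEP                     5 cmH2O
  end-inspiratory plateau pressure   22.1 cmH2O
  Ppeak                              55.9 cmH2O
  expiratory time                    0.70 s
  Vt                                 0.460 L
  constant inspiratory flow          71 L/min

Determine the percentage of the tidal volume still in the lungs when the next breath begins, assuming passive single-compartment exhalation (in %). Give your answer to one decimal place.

Flow: 71 L/min ÷ 60 = 1.1833 L/s.
R = (PIP − Pplat)/V̇ = (55.9 − 22.1) / 1.1833 = 33.8/1.1833 = 28.564 cmH2O·s/L.
C = Vt/(Pplat − PEEP) = 460.0 / (22.1 − 5) = 460.0/17.1 = 26.901 mL/cmH2O.
τ = R × C = 28.564 × 0.0269 L/cmH2O = 0.7684 s.
Fraction remaining at end-expiration = e^(−Te/τ) = e^(−0.70/0.7684) = 0.4021 → 40.21%.

40.2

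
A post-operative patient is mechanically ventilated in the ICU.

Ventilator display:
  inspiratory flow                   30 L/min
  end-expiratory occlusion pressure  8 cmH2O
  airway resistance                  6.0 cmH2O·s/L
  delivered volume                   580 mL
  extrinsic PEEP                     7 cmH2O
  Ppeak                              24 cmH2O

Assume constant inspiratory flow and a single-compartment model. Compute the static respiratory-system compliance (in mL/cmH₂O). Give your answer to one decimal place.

Flow: 30 L/min ÷ 60 = 0.5 L/s.
Total PEEP = 8 cmH2O (set 7 + intrinsic 1); this is the baseline alveolar pressure.
Equation of motion (constant flow): PIP = Vt/C + R·V̇ + PEEP.
Vt/C = PIP − R·V̇ − PEEP = 24 − 6.0×0.5 − 8 = 24 − 3.0 − 8 = 13.0 cmH2O.
C = Vt / 13.0 = 580 / 13.0 = 44.615 mL/cmH2O.

44.6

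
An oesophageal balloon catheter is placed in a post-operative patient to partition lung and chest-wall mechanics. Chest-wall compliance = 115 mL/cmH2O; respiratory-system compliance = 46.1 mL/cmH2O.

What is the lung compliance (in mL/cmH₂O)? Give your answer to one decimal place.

76.9

1/CL = 1/Crs − 1/Ccw.
1/CL = 1/46.1 − 1/115 = 0.013.
CL = 76.923 mL/cmH2O.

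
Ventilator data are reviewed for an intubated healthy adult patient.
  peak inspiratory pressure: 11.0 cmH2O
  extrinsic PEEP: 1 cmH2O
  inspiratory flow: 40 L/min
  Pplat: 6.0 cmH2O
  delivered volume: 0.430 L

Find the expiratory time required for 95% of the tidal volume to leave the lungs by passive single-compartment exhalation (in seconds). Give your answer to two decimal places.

1.93

Flow: 40 L/min ÷ 60 = 0.6667 L/s.
R = (PIP − Pplat)/V̇ = (11.0 − 6.0) / 0.6667 = 5.0/0.6667 = 7.5 cmH2O·s/L.
C = Vt/(Pplat − PEEP) = 430.0 / (6.0 − 1) = 430.0/5.0 = 86.0 mL/cmH2O.
τ = R × C = 7.5 × 0.086 L/cmH2O = 0.645 s.
t = −τ·ln(1 − 0.95) = −0.645·ln(0.05) = 1.932 s.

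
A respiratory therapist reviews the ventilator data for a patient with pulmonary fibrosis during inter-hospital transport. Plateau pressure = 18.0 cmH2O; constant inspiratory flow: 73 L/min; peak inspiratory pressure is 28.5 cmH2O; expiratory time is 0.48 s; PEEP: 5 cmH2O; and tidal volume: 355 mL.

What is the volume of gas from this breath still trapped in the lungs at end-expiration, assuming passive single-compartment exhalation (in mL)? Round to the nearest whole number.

Flow: 73 L/min ÷ 60 = 1.2167 L/s.
R = (PIP − Pplat)/V̇ = (28.5 − 18.0) / 1.2167 = 10.5/1.2167 = 8.63 cmH2O·s/L.
C = Vt/(Pplat − PEEP) = 355.0 / (18.0 − 5) = 355.0/13.0 = 27.308 mL/cmH2O.
τ = R × C = 8.63 × 0.02731 L/cmH2O = 0.2357 s.
Fraction remaining = e^(−Te/τ) = e^(−0.48/0.2357) = 0.1305.
Trapped volume = 355.0 × 0.1305 = 46.328 mL.

46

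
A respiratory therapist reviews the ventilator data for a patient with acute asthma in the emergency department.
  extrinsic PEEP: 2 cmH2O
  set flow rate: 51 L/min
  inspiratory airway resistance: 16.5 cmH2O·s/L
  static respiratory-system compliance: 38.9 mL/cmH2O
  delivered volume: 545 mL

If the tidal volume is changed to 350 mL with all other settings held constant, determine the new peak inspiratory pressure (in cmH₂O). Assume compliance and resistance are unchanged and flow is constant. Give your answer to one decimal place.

25.0

Flow: 51 L/min ÷ 60 = 0.85 L/s.
PIP = Vt/C + R·V̇ + PEEP (constant-flow equation of motion).
Only the elastic term changes: ΔPIP = ΔVt / C = (350 − 545) / 38.9 = -5.013 cmH2O.
Original PIP = 545/38.9 + 16.5×0.85 + 2 = 30.035 cmH2O; new PIP = 30.035 + (-5.013) = 25.022 cmH2O.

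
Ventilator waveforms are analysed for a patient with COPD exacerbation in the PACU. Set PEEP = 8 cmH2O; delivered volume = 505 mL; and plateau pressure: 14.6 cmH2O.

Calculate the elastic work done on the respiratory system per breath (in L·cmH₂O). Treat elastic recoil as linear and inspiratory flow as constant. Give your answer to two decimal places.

1.67

Elastic work ≈ ½ × (Pplat − PEEP) × Vt = 0.5 × (14.6 − 8) × 0.505 L = 0.5 × 6.6 × 0.505 = 1.667 L·cmH2O.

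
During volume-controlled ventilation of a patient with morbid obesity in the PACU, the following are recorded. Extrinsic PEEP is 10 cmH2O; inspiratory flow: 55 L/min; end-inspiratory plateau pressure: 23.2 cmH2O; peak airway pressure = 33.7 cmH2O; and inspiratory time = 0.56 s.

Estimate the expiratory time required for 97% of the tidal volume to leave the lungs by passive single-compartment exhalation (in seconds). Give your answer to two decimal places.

1.56

Flow: 55 L/min ÷ 60 = 0.9167 L/s.
Vt = flow × Ti = 0.9167 L/s × 0.56 s × 1000 mL/L = 513.35 mL.
R = (PIP − Pplat)/V̇ = (33.7 − 23.2) / 0.9167 = 10.5/0.9167 = 11.454 cmH2O·s/L.
C = Vt/(Pplat − PEEP) = 513.35 / (23.2 − 10) = 513.35/13.2 = 38.89 mL/cmH2O.
τ = R × C = 11.454 × 0.03889 L/cmH2O = 0.4454 s.
t = −τ·ln(1 − 0.97) = −0.4454·ln(0.03) = 1.562 s.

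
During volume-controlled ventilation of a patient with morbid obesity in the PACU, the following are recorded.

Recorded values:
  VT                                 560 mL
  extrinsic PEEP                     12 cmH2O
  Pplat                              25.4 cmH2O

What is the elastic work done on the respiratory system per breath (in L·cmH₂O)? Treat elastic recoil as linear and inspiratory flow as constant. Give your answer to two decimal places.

Elastic work ≈ ½ × (Pplat − PEEP) × Vt = 0.5 × (25.4 − 12) × 0.560 L = 0.5 × 13.4 × 0.560 = 3.752 L·cmH2O.

3.75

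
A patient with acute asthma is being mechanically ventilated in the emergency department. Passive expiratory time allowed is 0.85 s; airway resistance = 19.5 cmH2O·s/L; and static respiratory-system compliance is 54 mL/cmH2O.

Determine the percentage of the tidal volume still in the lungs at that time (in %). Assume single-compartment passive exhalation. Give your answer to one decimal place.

44.6

τ = R × C = 19.5 × 54 mL/cmH2O = 19.5 × 0.054 L/cmH2O = 1.053 s.
Passive exhalation: V(t)/V₀ = e^(−t/τ) = e^(−0.85/1.053) = 0.4461.
Fraction remaining = 0.4461 → 44.61%.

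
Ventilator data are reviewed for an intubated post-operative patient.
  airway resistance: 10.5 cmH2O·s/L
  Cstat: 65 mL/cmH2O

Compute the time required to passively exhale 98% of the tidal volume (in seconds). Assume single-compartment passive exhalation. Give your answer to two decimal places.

τ = R × C = 10.5 × 65 mL/cmH2O = 10.5 × 0.065 L/cmH2O = 0.6825 s.
Exhaled fraction f = 1 − e^(−t/τ) → t = −τ·ln(1 − f) = −0.6825·ln(0.02) = 2.67 s.

2.67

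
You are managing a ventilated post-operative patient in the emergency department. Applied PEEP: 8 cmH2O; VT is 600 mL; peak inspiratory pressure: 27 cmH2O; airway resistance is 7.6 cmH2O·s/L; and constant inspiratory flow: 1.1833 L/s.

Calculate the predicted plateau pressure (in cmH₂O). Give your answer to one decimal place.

18.0

Pplat = PIP − Raw × flow = 27 − 7.6 × 1.1833 = 27 − 8.993 = 18.007 cmH2O.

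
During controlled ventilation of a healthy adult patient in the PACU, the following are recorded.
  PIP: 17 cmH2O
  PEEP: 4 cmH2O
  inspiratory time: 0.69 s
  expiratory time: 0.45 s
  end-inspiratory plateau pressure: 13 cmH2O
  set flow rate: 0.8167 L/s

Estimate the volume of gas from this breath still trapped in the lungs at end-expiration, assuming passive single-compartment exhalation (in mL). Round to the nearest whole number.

130

Vt = flow × Ti = 0.8167 L/s × 0.69 s × 1000 mL/L = 563.52 mL.
R = (PIP − Pplat)/V̇ = (17 − 13) / 0.8167 = 4.0/0.8167 = 4.898 cmH2O·s/L.
C = Vt/(Pplat − PEEP) = 563.52 / (13 − 4) = 563.52/9.0 = 62.613 mL/cmH2O.
τ = R × C = 4.898 × 0.06261 L/cmH2O = 0.3067 s.
Fraction remaining = e^(−Te/τ) = e^(−0.45/0.3067) = 0.2306.
Trapped volume = 563.52 × 0.2306 = 129.95 mL.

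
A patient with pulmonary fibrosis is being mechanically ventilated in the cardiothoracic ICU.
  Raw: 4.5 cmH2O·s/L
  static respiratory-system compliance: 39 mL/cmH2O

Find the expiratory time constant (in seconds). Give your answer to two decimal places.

0.18

τ = R × C = 4.5 × 39 mL/cmH2O = 4.5 × 0.039 L/cmH2O = 0.1755 s.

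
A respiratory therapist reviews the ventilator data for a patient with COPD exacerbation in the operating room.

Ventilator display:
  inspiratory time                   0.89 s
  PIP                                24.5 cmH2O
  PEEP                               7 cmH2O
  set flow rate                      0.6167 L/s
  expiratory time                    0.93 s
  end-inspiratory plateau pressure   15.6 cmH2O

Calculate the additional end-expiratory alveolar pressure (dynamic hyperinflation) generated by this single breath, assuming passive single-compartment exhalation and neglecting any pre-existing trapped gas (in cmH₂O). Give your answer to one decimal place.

3.1

Vt = flow × Ti = 0.6167 L/s × 0.89 s × 1000 mL/L = 548.86 mL.
R = (PIP − Pplat)/V̇ = (24.5 − 15.6) / 0.6167 = 8.9/0.6167 = 14.432 cmH2O·s/L.
C = Vt/(Pplat − PEEP) = 548.86 / (15.6 − 7) = 548.86/8.6 = 63.821 mL/cmH2O.
τ = R × C = 14.432 × 0.06382 L/cmH2O = 0.9211 s.
Fraction remaining = e^(−Te/τ) = e^(−0.93/0.9211) = 0.3643; trapped volume = 548.86 × 0.3643 = 199.95 mL.
Additional alveolar pressure from trapping ≈ V_trapped / C = 199.95 / 63.821 = 3.133 cmH2O.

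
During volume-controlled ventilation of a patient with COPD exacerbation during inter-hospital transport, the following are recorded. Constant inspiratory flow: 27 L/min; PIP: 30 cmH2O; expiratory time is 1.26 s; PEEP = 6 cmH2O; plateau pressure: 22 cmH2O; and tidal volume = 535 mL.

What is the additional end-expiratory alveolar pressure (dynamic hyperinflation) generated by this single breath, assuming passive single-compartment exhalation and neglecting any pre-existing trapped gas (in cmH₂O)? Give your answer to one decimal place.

Flow: 27 L/min ÷ 60 = 0.45 L/s.
R = (PIP − Pplat)/V̇ = (30 − 22) / 0.45 = 8.0/0.45 = 17.778 cmH2O·s/L.
C = Vt/(Pplat − PEEP) = 535.0 / (22 − 6) = 535.0/16.0 = 33.438 mL/cmH2O.
τ = R × C = 17.778 × 0.03344 L/cmH2O = 0.5945 s.
Fraction remaining = e^(−Te/τ) = e^(−1.26/0.5945) = 0.1201; trapped volume = 535.0 × 0.1201 = 64.254 mL.
Additional alveolar pressure from trapping ≈ V_trapped / C = 64.254 / 33.438 = 1.922 cmH2O.

1.9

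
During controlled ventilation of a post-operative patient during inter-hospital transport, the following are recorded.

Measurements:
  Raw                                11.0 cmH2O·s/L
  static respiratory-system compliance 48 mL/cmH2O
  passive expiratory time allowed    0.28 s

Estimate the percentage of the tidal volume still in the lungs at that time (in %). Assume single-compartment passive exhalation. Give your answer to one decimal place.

τ = R × C = 11.0 × 48 mL/cmH2O = 11.0 × 0.048 L/cmH2O = 0.528 s.
Passive exhalation: V(t)/V₀ = e^(−t/τ) = e^(−0.28/0.528) = 0.5884.
Fraction remaining = 0.5884 → 58.84%.

58.8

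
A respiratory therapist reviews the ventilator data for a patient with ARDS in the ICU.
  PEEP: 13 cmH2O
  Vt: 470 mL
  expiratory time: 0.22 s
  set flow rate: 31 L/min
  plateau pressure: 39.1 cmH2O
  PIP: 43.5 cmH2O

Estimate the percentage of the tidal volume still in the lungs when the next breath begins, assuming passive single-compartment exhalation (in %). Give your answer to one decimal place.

Flow: 31 L/min ÷ 60 = 0.5167 L/s.
R = (PIP − Pplat)/V̇ = (43.5 − 39.1) / 0.5167 = 4.4/0.5167 = 8.516 cmH2O·s/L.
C = Vt/(Pplat − PEEP) = 470.0 / (39.1 − 13) = 470.0/26.1 = 18.008 mL/cmH2O.
τ = R × C = 8.516 × 0.01801 L/cmH2O = 0.1534 s.
Fraction remaining at end-expiration = e^(−Te/τ) = e^(−0.22/0.1534) = 0.2383 → 23.83%.

23.8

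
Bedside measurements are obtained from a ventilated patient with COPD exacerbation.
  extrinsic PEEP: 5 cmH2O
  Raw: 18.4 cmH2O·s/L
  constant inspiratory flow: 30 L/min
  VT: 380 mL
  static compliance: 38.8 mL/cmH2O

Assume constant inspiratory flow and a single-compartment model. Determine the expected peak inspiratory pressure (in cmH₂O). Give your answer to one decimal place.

Flow: 30 L/min ÷ 60 = 0.5 L/s.
Equation of motion (constant flow): PIP = Vt/C + R·V̇ + PEEP.
PIP = 380/38.8 + 18.4×0.5 + 5 = 9.794 + 9.2 + 5 = 23.994 cmH2O.

24.0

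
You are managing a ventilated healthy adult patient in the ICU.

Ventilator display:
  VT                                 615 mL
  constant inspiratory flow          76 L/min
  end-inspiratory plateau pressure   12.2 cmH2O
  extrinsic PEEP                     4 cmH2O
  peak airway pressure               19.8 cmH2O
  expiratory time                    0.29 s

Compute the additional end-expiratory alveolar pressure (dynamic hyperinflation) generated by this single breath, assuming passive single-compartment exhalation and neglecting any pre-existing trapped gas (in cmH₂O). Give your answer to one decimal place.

Flow: 76 L/min ÷ 60 = 1.2667 L/s.
R = (PIP − Pplat)/V̇ = (19.8 − 12.2) / 1.2667 = 7.6/1.2667 = 6.0 cmH2O·s/L.
C = Vt/(Pplat − PEEP) = 615.0 / (12.2 − 4) = 615.0/8.2 = 75.0 mL/cmH2O.
τ = R × C = 6.0 × 0.075 L/cmH2O = 0.45 s.
Fraction remaining = e^(−Te/τ) = e^(−0.29/0.45) = 0.525; trapped volume = 615.0 × 0.525 = 322.88 mL.
Additional alveolar pressure from trapping ≈ V_trapped / C = 322.88 / 75.0 = 4.305 cmH2O.

4.3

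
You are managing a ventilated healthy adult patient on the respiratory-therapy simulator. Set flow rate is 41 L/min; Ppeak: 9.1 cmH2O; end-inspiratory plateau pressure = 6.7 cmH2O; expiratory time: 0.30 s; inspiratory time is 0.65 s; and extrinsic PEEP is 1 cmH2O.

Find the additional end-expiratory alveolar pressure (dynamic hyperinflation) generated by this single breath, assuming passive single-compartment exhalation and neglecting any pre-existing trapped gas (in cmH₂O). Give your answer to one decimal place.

Flow: 41 L/min ÷ 60 = 0.6833 L/s.
Vt = flow × Ti = 0.6833 L/s × 0.65 s × 1000 mL/L = 444.15 mL.
R = (PIP − Pplat)/V̇ = (9.1 − 6.7) / 0.6833 = 2.4/0.6833 = 3.512 cmH2O·s/L.
C = Vt/(Pplat − PEEP) = 444.15 / (6.7 − 1) = 444.15/5.7 = 77.921 mL/cmH2O.
τ = R × C = 3.512 × 0.07792 L/cmH2O = 0.2737 s.
Fraction remaining = e^(−Te/τ) = e^(−0.30/0.2737) = 0.3342; trapped volume = 444.15 × 0.3342 = 148.43 mL.
Additional alveolar pressure from trapping ≈ V_trapped / C = 148.43 / 77.921 = 1.905 cmH2O.

1.9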